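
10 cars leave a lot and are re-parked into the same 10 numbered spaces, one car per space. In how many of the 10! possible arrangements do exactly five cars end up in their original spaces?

11088

Choose which 5 of the 10 are fixed: C(10,5) = 252.
The remaining 5 must be deranged: !5 = 44.
Total: 252 × 44 = 11088.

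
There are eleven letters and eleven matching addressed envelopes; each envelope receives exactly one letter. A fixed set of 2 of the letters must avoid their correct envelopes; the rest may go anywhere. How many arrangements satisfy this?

33022080

Let A_j be the event that the j-th constrained one is fixed. By inclusion-exclusion over the 2 events:
Σ_{j=0}^{2} (-1)^j C(2,j)(11-j)!
= C(2,0)·11! - C(2,1)·10! + C(2,2)·9!
= 39916800 - 7257600 + 362880
= 33022080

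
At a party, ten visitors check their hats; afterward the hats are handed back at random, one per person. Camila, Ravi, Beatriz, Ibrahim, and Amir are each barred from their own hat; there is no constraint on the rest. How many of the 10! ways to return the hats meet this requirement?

Inclusion-exclusion on the 5 forbidden self-matches:
Σ_{j=0}^{5} (-1)^j C(5,j)(10-j)!
= C(5,0)·10! - C(5,1)·9! + C(5,2)·8! - C(5,3)·7! + C(5,4)·6! - C(5,5)·5!
= 3628800 - 1814400 + 403200 - 50400 + 3600 - 120
= 2170680

2170680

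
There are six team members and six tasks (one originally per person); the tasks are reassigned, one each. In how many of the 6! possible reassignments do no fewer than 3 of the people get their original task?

56

Sum C(6,i)·!(6-i) for i = 3..6:
  i=3: C(6,3)·!3 = 20·2 = 40
  i=4: C(6,4)·!2 = 15·1 = 15
  i=5: C(6,5)·!1 = 6·0 = 0
  i=6: C(6,6)·!0 = 1·1 = 1
Total = 56.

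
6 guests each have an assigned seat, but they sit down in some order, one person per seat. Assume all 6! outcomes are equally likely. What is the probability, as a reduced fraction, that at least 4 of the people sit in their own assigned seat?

1/45

Favorable outcomes: Σ_{i≥4} C(6,i)·!(6-i) = 15·1 + 6·0 + 1·1 = 16.
Total outcomes: 6! = 720.
Probability = 16/720 = 1/45.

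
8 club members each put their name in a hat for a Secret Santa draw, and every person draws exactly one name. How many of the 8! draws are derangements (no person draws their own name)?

The number of derangements of 8 is !8 = Σ_{k=0}^{8} (-1)^k·8!/k!
= 8! - 8!/1! + 8!/2! - 8!/3! + 8!/4! - 8!/5! + 8!/6! - 8!/7! + 8!/8!
= 40320 - 40320 + 20160 - 6720 + 1680 - 336 + 56 - 8 + 1
= 14833

14833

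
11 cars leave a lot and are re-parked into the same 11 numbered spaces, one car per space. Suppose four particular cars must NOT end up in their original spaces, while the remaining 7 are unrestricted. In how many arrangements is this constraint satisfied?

27422640

Let A_j be the event that the j-th constrained one is fixed. By inclusion-exclusion over the 4 events:
Σ_{j=0}^{4} (-1)^j C(4,j)(11-j)!
= C(4,0)·11! - C(4,1)·10! + C(4,2)·9! - C(4,3)·8! + C(4,4)·7!
= 39916800 - 14515200 + 2177280 - 161280 + 5040
= 27422640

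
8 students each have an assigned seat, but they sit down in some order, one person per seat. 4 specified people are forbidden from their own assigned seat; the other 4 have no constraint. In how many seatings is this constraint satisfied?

24024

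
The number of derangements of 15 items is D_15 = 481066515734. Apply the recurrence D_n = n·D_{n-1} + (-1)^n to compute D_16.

7697064251745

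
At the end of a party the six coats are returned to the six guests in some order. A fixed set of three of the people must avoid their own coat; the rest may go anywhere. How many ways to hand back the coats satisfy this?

Let A_j be the event that the j-th constrained one is fixed. By inclusion-exclusion over the 3 events:
Σ_{j=0}^{3} (-1)^j C(3,j)(6-j)!
= C(3,0)·6! - C(3,1)·5! + C(3,2)·4! - C(3,3)·3!
= 720 - 360 + 72 - 6
= 426

426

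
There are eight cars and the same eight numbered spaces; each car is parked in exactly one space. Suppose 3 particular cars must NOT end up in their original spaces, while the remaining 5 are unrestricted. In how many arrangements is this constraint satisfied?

Inclusion-exclusion on the 3 forbidden self-matches:
Σ_{j=0}^{3} (-1)^j C(3,j)(8-j)!
= C(3,0)·8! - C(3,1)·7! + C(3,2)·6! - C(3,3)·5!
= 40320 - 15120 + 2160 - 120
= 27240

27240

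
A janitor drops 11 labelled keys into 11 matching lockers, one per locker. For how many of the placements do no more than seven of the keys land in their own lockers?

39916414

# with exactly i fixed is C(11,i)·!(11-i); sum over i=0..7:
  i=0: C(11,0)·!11 = 1·14684570 = 14684570
  i=1: C(11,1)·!10 = 11·1334961 = 14684571
  i=2: C(11,2)·!9 = 55·133496 = 7342280
  i=3: C(11,3)·!8 = 165·14833 = 2447445
  i=4: C(11,4)·!7 = 330·1854 = 611820
  i=5: C(11,5)·!6 = 462·265 = 122430
  i=6: C(11,6)·!5 = 462·44 = 20328
  i=7: C(11,7)·!4 = 330·9 = 2970
Total = 39916414.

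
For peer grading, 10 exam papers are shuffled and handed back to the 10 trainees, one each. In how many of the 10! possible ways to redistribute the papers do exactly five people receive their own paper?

Pick the 5 fixed positions: C(10,5) = 252 ways.
The remaining 5 must be deranged: !5 = 44.
Total: 252 × 44 = 11088.

11088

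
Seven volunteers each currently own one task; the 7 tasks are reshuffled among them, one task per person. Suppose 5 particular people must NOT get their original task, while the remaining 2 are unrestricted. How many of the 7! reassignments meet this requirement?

Inclusion-exclusion on the 5 forbidden self-matches:
Σ_{j=0}^{5} (-1)^j C(5,j)(7-j)!
= C(5,0)·7! - C(5,1)·6! + C(5,2)·5! - C(5,3)·4! + C(5,4)·3! - C(5,5)·2!
= 5040 - 3600 + 1200 - 240 + 30 - 2
= 2428

2428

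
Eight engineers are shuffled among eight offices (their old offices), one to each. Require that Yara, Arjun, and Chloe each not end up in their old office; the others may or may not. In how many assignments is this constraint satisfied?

Let A_j be the event that the j-th constrained one is fixed. By inclusion-exclusion over the 3 events:
Σ_{j=0}^{3} (-1)^j C(3,j)(8-j)!
= C(3,0)·8! - C(3,1)·7! + C(3,2)·6! - C(3,3)·5!
= 40320 - 15120 + 2160 - 120
= 27240

27240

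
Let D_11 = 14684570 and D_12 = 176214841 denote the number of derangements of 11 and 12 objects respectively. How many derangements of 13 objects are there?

2290792932

D_13 = (13-1)·(D_12 + D_11) = 12·(176214841 + 14684570) = 12·190899411 = 2290792932.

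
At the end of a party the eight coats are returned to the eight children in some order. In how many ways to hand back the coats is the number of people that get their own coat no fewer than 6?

29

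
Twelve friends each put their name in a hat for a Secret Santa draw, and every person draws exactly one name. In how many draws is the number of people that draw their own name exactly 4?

Choose which 4 of the 12 are fixed: C(12,4) = 495.
The remaining 8 must be deranged: !8 = 14833.
Total: 495 × 14833 = 7342335.

7342335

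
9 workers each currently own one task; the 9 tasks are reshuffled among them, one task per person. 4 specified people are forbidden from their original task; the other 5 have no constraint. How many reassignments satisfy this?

Let A_j be the event that the j-th constrained one is fixed. By inclusion-exclusion over the 4 events:
Σ_{j=0}^{4} (-1)^j C(4,j)(9-j)!
= C(4,0)·9! - C(4,1)·8! + C(4,2)·7! - C(4,3)·6! + C(4,4)·5!
= 362880 - 161280 + 30240 - 2880 + 120
= 229080

229080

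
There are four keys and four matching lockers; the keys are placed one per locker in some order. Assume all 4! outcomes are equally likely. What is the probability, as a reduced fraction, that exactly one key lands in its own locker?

1/3

Favorable outcomes: C(4,1)·!3 = 4·2 = 8.
Total outcomes: 4! = 24.
Probability = 8/24 = 1/3.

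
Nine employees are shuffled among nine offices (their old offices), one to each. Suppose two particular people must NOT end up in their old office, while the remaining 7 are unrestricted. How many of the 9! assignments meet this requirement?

287280

Let A_j be the event that the j-th constrained one is fixed. By inclusion-exclusion over the 2 events:
Σ_{j=0}^{2} (-1)^j C(2,j)(9-j)!
= C(2,0)·9! - C(2,1)·8! + C(2,2)·7!
= 362880 - 80640 + 5040
= 287280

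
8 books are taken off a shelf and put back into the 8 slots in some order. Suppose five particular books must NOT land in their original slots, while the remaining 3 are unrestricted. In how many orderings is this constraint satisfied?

21234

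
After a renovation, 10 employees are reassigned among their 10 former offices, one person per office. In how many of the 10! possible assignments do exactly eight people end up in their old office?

45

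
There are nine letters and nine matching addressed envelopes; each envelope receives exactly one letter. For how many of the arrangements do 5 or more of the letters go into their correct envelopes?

1339

Sum C(9,i)·!(9-i) for i = 5..9:
  i=5: C(9,5)·!4 = 126·9 = 1134
  i=6: C(9,6)·!3 = 84·2 = 168
  i=7: C(9,7)·!2 = 36·1 = 36
  i=8: C(9,8)·!1 = 9·0 = 0
  i=9: C(9,9)·!0 = 1·1 = 1
Total = 1339.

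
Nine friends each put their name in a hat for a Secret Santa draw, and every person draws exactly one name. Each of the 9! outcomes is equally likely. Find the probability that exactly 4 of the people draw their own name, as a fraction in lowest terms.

Favorable outcomes: C(9,4)·!5 = 126·44 = 5544.
Total outcomes: 9! = 362880.
Probability = 5544/362880 = 11/720.

11/720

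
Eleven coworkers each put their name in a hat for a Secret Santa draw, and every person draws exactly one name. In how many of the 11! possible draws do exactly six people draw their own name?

20328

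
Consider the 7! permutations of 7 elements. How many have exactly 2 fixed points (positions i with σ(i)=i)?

924

Pick the 2 fixed positions: C(7,2) = 21 ways.
The remaining 5 must be deranged: !5 = 44.
Total: 21 × 44 = 924.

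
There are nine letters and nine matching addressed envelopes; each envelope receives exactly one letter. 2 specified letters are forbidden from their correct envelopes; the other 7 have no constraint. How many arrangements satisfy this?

Inclusion-exclusion on the 2 forbidden self-matches:
Σ_{j=0}^{2} (-1)^j C(2,j)(9-j)!
= C(2,0)·9! - C(2,1)·8! + C(2,2)·7!
= 362880 - 80640 + 5040
= 287280

287280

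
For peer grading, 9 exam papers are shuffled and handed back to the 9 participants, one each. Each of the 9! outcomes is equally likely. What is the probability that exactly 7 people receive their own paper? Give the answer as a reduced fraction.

1/10080

Favorable outcomes: C(9,7)·!2 = 36·1 = 36.
Total outcomes: 9! = 362880.
Probability = 36/362880 = 1/10080.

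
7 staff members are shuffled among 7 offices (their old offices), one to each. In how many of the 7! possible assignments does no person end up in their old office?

1854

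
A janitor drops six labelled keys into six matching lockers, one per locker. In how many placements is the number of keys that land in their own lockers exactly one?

264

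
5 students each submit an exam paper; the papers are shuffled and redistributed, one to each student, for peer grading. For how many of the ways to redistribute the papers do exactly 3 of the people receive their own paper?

10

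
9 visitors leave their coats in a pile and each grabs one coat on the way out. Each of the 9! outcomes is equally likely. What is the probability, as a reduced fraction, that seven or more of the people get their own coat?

Favorable outcomes: Σ_{i≥7} C(9,i)·!(9-i) = 36·1 + 9·0 + 1·1 = 37.
Total outcomes: 9! = 362880.
Probability = 37/362880 = 37/362880.

37/362880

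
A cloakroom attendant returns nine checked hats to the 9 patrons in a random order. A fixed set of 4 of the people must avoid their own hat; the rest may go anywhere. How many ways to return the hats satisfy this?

Let A_j be the event that the j-th constrained one is fixed. By inclusion-exclusion over the 4 events:
Σ_{j=0}^{4} (-1)^j C(4,j)(9-j)!
= C(4,0)·9! - C(4,1)·8! + C(4,2)·7! - C(4,3)·6! + C(4,4)·5!
= 362880 - 161280 + 30240 - 2880 + 120
= 229080

229080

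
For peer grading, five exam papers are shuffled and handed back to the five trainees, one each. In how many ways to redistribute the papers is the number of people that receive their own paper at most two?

109

Sum C(5,i)·!(5-i) for i = 0..2:
  i=0: C(5,0)·!5 = 1·44 = 44
  i=1: C(5,1)·!4 = 5·9 = 45
  i=2: C(5,2)·!3 = 10·2 = 20
Total = 109.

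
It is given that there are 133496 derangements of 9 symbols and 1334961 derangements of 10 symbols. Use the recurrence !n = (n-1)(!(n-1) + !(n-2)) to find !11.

14684570

!11 = (11-1)·(!10 + !9) = 10·(1334961 + 133496) = 10·1468457 = 14684570.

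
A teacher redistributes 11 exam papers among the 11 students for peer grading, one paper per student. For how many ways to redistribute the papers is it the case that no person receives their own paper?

Use !n = (n-1)(!(n-1) + !(n-2)).
!11 = 10·(1334961 + 133496) = 10·1468457 = 14684570

14684570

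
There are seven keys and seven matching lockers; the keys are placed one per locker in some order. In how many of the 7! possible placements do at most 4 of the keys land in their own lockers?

# with exactly i fixed is C(7,i)·!(7-i); sum over i=0..4:
  i=0: C(7,0)·!7 = 1·1854 = 1854
  i=1: C(7,1)·!6 = 7·265 = 1855
  i=2: C(7,2)·!5 = 21·44 = 924
  i=3: C(7,3)·!4 = 35·9 = 315
  i=4: C(7,4)·!3 = 35·2 = 70
Total = 5018.

5018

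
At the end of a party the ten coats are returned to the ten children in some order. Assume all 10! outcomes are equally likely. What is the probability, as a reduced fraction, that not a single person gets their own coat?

Favorable outcomes: !10 = 1334961.
Total outcomes: 10! = 3628800.
Probability = 1334961/3628800 = 16481/44800.

16481/44800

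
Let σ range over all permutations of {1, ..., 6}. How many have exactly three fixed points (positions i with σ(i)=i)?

40

Choose which 3 of the 6 are fixed: C(6,3) = 20.
The remaining 3 must be deranged: !3 = 2.
Total: 20 × 2 = 40.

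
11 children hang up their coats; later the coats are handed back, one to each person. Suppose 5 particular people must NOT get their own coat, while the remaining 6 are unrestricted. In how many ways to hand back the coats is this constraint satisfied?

25022880

Let A_j be the event that the j-th constrained one is fixed. By inclusion-exclusion over the 5 events:
Σ_{j=0}^{5} (-1)^j C(5,j)(11-j)!
= C(5,0)·11! - C(5,1)·10! + C(5,2)·9! - C(5,3)·8! + C(5,4)·7! - C(5,5)·6!
= 39916800 - 18144000 + 3628800 - 403200 + 25200 - 720
= 25022880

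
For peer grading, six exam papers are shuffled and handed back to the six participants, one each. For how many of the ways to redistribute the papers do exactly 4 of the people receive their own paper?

15

Choose which 4 of the 6 are fixed: C(6,4) = 15.
The remaining 2 must be deranged: !2 = 1.
Total: 15 × 1 = 15.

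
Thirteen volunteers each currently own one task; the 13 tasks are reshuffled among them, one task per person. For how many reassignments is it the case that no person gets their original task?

2290792932

The subfactorial !13 = [13!/e] (nearest integer).
13! = 6227020800, and 6227020800/e ≈ 2290792932.07, so !13 = 2290792932.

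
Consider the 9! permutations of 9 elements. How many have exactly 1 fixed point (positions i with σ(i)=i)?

133497

Pick the single fixed position: C(9,1) = 9 ways.
The remaining 8 must be deranged: !8 = 14833.
Total: 9 × 14833 = 133497.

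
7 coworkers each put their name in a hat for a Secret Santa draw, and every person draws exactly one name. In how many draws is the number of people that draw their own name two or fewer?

4633

Sum C(7,i)·!(7-i) for i = 0..2:
  i=0: C(7,0)·!7 = 1·1854 = 1854
  i=1: C(7,1)·!6 = 7·265 = 1855
  i=2: C(7,2)·!5 = 21·44 = 924
Total = 4633.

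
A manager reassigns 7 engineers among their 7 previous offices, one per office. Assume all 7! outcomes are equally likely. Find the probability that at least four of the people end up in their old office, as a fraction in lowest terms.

23/1260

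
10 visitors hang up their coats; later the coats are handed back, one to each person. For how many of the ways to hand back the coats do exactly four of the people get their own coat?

55650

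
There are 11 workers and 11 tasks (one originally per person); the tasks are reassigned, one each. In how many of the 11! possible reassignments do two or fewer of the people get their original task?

# with exactly i fixed is C(11,i)·!(11-i); sum over i=0..2:
  i=0: C(11,0)·!11 = 1·14684570 = 14684570
  i=1: C(11,1)·!10 = 11·1334961 = 14684571
  i=2: C(11,2)·!9 = 55·133496 = 7342280
Total = 36711421.

36711421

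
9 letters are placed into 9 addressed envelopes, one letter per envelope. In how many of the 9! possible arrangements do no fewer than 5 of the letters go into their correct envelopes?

Sum C(9,i)·!(9-i) for i = 5..9:
  i=5: C(9,5)·!4 = 126·9 = 1134
  i=6: C(9,6)·!3 = 84·2 = 168
  i=7: C(9,7)·!2 = 36·1 = 36
  i=8: C(9,8)·!1 = 9·0 = 0
  i=9: C(9,9)·!0 = 1·1 = 1
Total = 1339.

1339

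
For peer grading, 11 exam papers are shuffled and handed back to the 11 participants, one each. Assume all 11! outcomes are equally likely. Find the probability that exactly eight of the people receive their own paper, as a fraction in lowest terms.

1/120960

Favorable outcomes: C(11,8)·!3 = 165·2 = 330.
Total outcomes: 11! = 39916800.
Probability = 330/39916800 = 1/120960.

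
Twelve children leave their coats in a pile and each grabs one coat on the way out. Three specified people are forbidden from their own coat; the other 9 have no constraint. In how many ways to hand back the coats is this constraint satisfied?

Inclusion-exclusion on the 3 forbidden self-matches:
Σ_{j=0}^{3} (-1)^j C(3,j)(12-j)!
= C(3,0)·12! - C(3,1)·11! + C(3,2)·10! - C(3,3)·9!
= 479001600 - 119750400 + 10886400 - 362880
= 369774720

369774720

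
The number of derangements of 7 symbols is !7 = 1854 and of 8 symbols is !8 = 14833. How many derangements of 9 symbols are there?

!9 = (9-1)·(!8 + !7) = 8·(14833 + 1854) = 8·16687 = 133496.

133496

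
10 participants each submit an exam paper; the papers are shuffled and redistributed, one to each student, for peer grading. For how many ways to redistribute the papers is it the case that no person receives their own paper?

1334961

!10 = 10! · Σ_{k=0}^{10} (-1)^k/k!
= 10! - 10!/1! + 10!/2! - 10!/3! + 10!/4! - 10!/5! + 10!/6! - 10!/7! + 10!/8! - 10!/9! + 10!/10!
= 3628800 - 3628800 + 1814400 - 604800 + 151200 - 30240 + 5040 - 720 + 90 - 10 + 1
= 1334961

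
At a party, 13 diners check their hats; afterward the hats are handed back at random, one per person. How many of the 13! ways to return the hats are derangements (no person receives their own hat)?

2290792932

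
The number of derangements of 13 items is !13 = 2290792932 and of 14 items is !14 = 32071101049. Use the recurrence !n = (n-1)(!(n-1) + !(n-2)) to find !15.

481066515734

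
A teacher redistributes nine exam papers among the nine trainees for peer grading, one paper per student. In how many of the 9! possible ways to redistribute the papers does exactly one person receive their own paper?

133497

Pick the single fixed position: C(9,1) = 9 ways.
The remaining 8 must be deranged: !8 = 14833.
Total: 9 × 14833 = 133497.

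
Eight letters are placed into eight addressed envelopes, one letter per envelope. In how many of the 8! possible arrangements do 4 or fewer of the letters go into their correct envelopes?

40179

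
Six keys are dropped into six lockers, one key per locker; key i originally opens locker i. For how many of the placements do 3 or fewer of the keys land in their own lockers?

704

Sum C(6,i)·!(6-i) for i = 0..3:
  i=0: C(6,0)·!6 = 1·265 = 265
  i=1: C(6,1)·!5 = 6·44 = 264
  i=2: C(6,2)·!4 = 15·9 = 135
  i=3: C(6,3)·!3 = 20·2 = 40
Total = 704.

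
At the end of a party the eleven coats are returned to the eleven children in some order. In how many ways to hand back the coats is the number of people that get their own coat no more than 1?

29369141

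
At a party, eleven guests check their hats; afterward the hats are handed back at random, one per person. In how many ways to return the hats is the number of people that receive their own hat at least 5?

Sum C(11,i)·!(11-i) for i = 5..11:
  i=5: C(11,5)·!6 = 462·265 = 122430
  i=6: C(11,6)·!5 = 462·44 = 20328
  i=7: C(11,7)·!4 = 330·9 = 2970
  i=8: C(11,8)·!3 = 165·2 = 330
  i=9: C(11,9)·!2 = 55·1 = 55
  i=10: C(11,10)·!1 = 11·0 = 0
  i=11: C(11,11)·!0 = 1·1 = 1
Total = 146114.

146114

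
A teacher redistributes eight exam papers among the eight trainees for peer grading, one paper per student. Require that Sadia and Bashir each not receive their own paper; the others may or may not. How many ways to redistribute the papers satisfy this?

Let A_j be the event that the j-th constrained one is fixed. By inclusion-exclusion over the 2 events:
Σ_{j=0}^{2} (-1)^j C(2,j)(8-j)!
= C(2,0)·8! - C(2,1)·7! + C(2,2)·6!
= 40320 - 10080 + 720
= 30960

30960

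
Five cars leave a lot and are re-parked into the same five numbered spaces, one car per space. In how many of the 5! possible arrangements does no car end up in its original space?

Recurrence: !5 = 5·!4 + (-1)^5.
!5 = 5·9 - 1 = 44

44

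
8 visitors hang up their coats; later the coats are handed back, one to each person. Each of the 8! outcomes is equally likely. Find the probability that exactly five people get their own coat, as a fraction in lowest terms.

Favorable outcomes: C(8,5)·!3 = 56·2 = 112.
Total outcomes: 8! = 40320.
Probability = 112/40320 = 1/360.

1/360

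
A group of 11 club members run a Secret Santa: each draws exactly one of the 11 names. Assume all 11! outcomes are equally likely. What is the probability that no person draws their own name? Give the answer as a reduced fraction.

Favorable outcomes: !11 = 14684570.
Total outcomes: 11! = 39916800.
Probability = 14684570/39916800 = 1468457/3991680.

1468457/3991680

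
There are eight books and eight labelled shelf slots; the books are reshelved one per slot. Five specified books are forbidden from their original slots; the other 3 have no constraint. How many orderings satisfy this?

21234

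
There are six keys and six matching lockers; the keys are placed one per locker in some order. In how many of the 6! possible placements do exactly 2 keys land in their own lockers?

Choose which 2 of the 6 are fixed: C(6,2) = 15.
The other 4 form a derangement: !4 = 9.
Total: 15 × 9 = 135.

135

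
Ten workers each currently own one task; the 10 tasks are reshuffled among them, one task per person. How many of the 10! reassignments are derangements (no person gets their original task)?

Use !n = n·!(n-1) + (-1)^n.
!10 = 10·133496 + 1 = 1334961

1334961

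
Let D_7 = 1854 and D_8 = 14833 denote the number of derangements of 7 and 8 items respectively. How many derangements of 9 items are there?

133496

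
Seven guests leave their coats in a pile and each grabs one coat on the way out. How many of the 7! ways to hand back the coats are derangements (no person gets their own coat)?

1854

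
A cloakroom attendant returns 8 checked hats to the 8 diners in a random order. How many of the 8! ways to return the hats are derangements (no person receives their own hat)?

14833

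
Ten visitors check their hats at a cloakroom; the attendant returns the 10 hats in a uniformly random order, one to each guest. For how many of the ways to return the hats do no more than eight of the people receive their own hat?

3628799

# with exactly i fixed is C(10,i)·!(10-i); sum over i=0..8:
  i=0: C(10,0)·!10 = 1·1334961 = 1334961
  i=1: C(10,1)·!9 = 10·133496 = 1334960
  i=2: C(10,2)·!8 = 45·14833 = 667485
  i=3: C(10,3)·!7 = 120·1854 = 222480
  i=4: C(10,4)·!6 = 210·265 = 55650
  i=5: C(10,5)·!5 = 252·44 = 11088
  i=6: C(10,6)·!4 = 210·9 = 1890
  i=7: C(10,7)·!3 = 120·2 = 240
  i=8: C(10,8)·!2 = 45·1 = 45
Total = 3628799.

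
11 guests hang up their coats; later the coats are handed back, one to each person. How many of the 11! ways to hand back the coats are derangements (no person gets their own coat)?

14684570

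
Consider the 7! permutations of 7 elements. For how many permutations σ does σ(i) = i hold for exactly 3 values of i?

315

Pick the 3 fixed positions: C(7,3) = 35 ways.
The other 4 form a derangement: !4 = 9.
Total: 35 × 9 = 315.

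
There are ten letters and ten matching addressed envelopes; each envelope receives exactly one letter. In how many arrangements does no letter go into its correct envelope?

1334961

The number of derangements of 10 is !10 = Σ_{k=0}^{10} (-1)^k·10!/k!
= 10! - 10!/1! + 10!/2! - 10!/3! + 10!/4! - 10!/5! + 10!/6! - 10!/7! + 10!/8! - 10!/9! + 10!/10!
= 3628800 - 3628800 + 1814400 - 604800 + 151200 - 30240 + 5040 - 720 + 90 - 10 + 1
= 1334961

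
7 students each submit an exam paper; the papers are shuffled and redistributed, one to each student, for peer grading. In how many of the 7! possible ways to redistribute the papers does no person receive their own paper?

The subfactorial !7 = [7!/e] (nearest integer).
7! = 5040, and 5040/e ≈ 1854.11, so !7 = 1854.

1854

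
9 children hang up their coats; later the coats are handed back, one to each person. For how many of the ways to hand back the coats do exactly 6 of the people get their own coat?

168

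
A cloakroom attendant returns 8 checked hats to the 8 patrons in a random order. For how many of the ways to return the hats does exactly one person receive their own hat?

Choose which one of the 8 is fixed: C(8,1) = 8.
The remaining 7 must be deranged: !7 = 1854.
Total: 8 × 1854 = 14832.

14832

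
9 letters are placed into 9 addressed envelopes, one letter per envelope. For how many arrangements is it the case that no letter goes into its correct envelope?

133496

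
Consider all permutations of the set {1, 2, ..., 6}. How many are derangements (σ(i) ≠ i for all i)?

By inclusion-exclusion, !6 = Σ (-1)^k · 6!/k! for k=0..6
= 6! - 6!/1! + 6!/2! - 6!/3! + 6!/4! - 6!/5! + 6!/6!
= 720 - 720 + 360 - 120 + 30 - 6 + 1
= 265

265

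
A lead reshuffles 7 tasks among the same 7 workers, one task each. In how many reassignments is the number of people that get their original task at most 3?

Sum C(7,i)·!(7-i) for i = 0..3:
  i=0: C(7,0)·!7 = 1·1854 = 1854
  i=1: C(7,1)·!6 = 7·265 = 1855
  i=2: C(7,2)·!5 = 21·44 = 924
  i=3: C(7,3)·!4 = 35·9 = 315
Total = 4948.

4948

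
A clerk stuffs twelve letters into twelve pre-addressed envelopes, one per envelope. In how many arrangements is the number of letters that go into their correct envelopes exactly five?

1468368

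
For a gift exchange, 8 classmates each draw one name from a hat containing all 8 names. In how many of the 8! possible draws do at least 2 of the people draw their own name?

10655

# with exactly i fixed is C(8,i)·!(8-i); sum over i=2..8:
  i=2: C(8,2)·!6 = 28·265 = 7420
  i=3: C(8,3)·!5 = 56·44 = 2464
  i=4: C(8,4)·!4 = 70·9 = 630
  i=5: C(8,5)·!3 = 56·2 = 112
  i=6: C(8,6)·!2 = 28·1 = 28
  i=7: C(8,7)·!1 = 8·0 = 0
  i=8: C(8,8)·!0 = 1·1 = 1
Total = 10655.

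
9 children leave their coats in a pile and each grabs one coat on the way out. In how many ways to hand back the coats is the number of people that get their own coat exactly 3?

Choose which 3 of the 9 are fixed: C(9,3) = 84.
The other 6 form a derangement: !6 = 265.
Total: 84 × 265 = 22260.

22260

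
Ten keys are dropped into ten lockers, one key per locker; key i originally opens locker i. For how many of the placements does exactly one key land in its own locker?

Choose which one of the 10 is fixed: C(10,1) = 10.
The remaining 9 must be deranged: !9 = 133496.
Total: 10 × 133496 = 1334960.

1334960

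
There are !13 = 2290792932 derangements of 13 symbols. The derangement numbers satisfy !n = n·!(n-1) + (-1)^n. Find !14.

32071101049

!14 = 14·2290792932 + 1 = 32071101049.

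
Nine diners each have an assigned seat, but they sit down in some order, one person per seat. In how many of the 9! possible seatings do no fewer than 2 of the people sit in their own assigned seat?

# with exactly i fixed is C(9,i)·!(9-i); sum over i=2..9:
  i=2: C(9,2)·!7 = 36·1854 = 66744
  i=3: C(9,3)·!6 = 84·265 = 22260
  i=4: C(9,4)·!5 = 126·44 = 5544
  i=5: C(9,5)·!4 = 126·9 = 1134
  i=6: C(9,6)·!3 = 84·2 = 168
  i=7: C(9,7)·!2 = 36·1 = 36
  i=8: C(9,8)·!1 = 9·0 = 0
  i=9: C(9,9)·!0 = 1·1 = 1
Total = 95887.

95887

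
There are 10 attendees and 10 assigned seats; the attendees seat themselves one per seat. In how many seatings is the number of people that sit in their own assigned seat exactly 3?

222480

Pick the 3 fixed positions: C(10,3) = 120 ways.
The remaining 7 must be deranged: !7 = 1854.
Total: 120 × 1854 = 222480.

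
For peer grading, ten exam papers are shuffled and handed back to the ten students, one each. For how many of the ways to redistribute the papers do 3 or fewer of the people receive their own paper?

3559886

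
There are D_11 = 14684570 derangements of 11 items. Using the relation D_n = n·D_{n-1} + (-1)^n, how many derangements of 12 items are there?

176214841

D_12 = 12·14684570 + 1 = 176214841.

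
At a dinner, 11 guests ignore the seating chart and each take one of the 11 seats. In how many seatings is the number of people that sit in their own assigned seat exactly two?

Pick the 2 fixed positions: C(11,2) = 55 ways.
The remaining 9 must be deranged: !9 = 133496.
Total: 55 × 133496 = 7342280.

7342280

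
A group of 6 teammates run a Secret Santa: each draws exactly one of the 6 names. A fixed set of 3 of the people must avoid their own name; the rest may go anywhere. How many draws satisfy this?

426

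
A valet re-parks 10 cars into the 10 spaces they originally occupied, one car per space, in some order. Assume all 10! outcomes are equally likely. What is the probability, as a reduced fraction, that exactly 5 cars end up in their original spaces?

Favorable outcomes: C(10,5)·!5 = 252·44 = 11088.
Total outcomes: 10! = 3628800.
Probability = 11088/3628800 = 11/3600.

11/3600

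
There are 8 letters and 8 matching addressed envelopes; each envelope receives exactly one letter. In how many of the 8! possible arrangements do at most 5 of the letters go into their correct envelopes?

Sum C(8,i)·!(8-i) for i = 0..5:
  i=0: C(8,0)·!8 = 1·14833 = 14833
  i=1: C(8,1)·!7 = 8·1854 = 14832
  i=2: C(8,2)·!6 = 28·265 = 7420
  i=3: C(8,3)·!5 = 56·44 = 2464
  i=4: C(8,4)·!4 = 70·9 = 630
  i=5: C(8,5)·!3 = 56·2 = 112
Total = 40291.

40291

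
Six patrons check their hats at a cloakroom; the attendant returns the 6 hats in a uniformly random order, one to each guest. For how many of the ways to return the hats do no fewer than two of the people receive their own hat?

# with exactly i fixed is C(6,i)·!(6-i); sum over i=2..6:
  i=2: C(6,2)·!4 = 15·9 = 135
  i=3: C(6,3)·!3 = 20·2 = 40
  i=4: C(6,4)·!2 = 15·1 = 15
  i=5: C(6,5)·!1 = 6·0 = 0
  i=6: C(6,6)·!0 = 1·1 = 1
Total = 191.

191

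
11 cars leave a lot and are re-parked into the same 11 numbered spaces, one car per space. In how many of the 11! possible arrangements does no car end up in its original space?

14684570

By inclusion-exclusion, !11 = Σ (-1)^k · 11!/k! for k=0..11
= 11! - 11!/1! + 11!/2! - 11!/3! + 11!/4! - 11!/5! + 11!/6! - 11!/7! + 11!/8! - 11!/9! + 11!/10! - 11!/11!
= 39916800 - 39916800 + 19958400 - 6652800 + 1663200 - 332640 + 55440 - 7920 + 990 - 110 + 11 - 1
= 14684570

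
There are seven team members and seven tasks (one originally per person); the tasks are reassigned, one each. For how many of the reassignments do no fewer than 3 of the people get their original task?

# with exactly i fixed is C(7,i)·!(7-i); sum over i=3..7:
  i=3: C(7,3)·!4 = 35·9 = 315
  i=4: C(7,4)·!3 = 35·2 = 70
  i=5: C(7,5)·!2 = 21·1 = 21
  i=6: C(7,6)·!1 = 7·0 = 0
  i=7: C(7,7)·!0 = 1·1 = 1
Total = 407.

407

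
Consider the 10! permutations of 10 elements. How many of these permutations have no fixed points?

The number of derangements of 10 is !10 = Σ_{k=0}^{10} (-1)^k·10!/k!
= 10! - 10!/1! + 10!/2! - 10!/3! + 10!/4! - 10!/5! + 10!/6! - 10!/7! + 10!/8! - 10!/9! + 10!/10!
= 3628800 - 3628800 + 1814400 - 604800 + 151200 - 30240 + 5040 - 720 + 90 - 10 + 1
= 1334961

1334961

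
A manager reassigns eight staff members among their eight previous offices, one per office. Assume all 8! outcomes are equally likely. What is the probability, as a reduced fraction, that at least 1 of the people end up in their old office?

3641/5760

Favorable outcomes: Σ_{i≥1} C(8,i)·!(8-i) = 8·1854 + 28·265 + 56·44 + 70·9 + 56·2 + 28·1 + 8·0 + 1·1 = 25487.
Total outcomes: 8! = 40320.
Probability = 25487/40320 = 3641/5760.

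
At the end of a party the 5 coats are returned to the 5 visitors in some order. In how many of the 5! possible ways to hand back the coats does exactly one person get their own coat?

45

Pick the single fixed position: C(5,1) = 5 ways.
The other 4 form a derangement: !4 = 9.
Total: 5 × 9 = 45.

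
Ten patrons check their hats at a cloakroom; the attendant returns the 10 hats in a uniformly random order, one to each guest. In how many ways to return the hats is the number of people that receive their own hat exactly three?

222480

Pick the 3 fixed positions: C(10,3) = 120 ways.
The remaining 7 must be deranged: !7 = 1854.
Total: 120 × 1854 = 222480.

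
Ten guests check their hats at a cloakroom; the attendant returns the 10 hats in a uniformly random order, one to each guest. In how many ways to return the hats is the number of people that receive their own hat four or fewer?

3615536

Sum C(10,i)·!(10-i) for i = 0..4:
  i=0: C(10,0)·!10 = 1·1334961 = 1334961
  i=1: C(10,1)·!9 = 10·133496 = 1334960
  i=2: C(10,2)·!8 = 45·14833 = 667485
  i=3: C(10,3)·!7 = 120·1854 = 222480
  i=4: C(10,4)·!6 = 210·265 = 55650
Total = 3615536.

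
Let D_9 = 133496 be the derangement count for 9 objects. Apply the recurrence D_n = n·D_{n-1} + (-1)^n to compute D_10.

1334961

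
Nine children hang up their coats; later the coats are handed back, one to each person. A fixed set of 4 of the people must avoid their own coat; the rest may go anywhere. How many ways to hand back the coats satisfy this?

Inclusion-exclusion on the 4 forbidden self-matches:
Σ_{j=0}^{4} (-1)^j C(4,j)(9-j)!
= C(4,0)·9! - C(4,1)·8! + C(4,2)·7! - C(4,3)·6! + C(4,4)·5!
= 362880 - 161280 + 30240 - 2880 + 120
= 229080

229080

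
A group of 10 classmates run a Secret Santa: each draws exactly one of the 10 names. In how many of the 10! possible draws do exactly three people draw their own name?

Choose which 3 of the 10 are fixed: C(10,3) = 120.
The other 7 form a derangement: !7 = 1854.
Total: 120 × 1854 = 222480.

222480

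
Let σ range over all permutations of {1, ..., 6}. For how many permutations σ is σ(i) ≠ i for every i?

265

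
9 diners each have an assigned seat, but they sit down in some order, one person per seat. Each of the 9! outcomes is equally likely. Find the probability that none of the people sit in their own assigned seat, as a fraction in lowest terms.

16687/45360

Favorable outcomes: !9 = 133496.
Total outcomes: 9! = 362880.
Probability = 133496/362880 = 16687/45360.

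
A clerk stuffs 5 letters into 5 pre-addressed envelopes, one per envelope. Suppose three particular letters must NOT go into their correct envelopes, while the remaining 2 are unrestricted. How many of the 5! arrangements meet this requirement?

64

Inclusion-exclusion on the 3 forbidden self-matches:
Σ_{j=0}^{3} (-1)^j C(3,j)(5-j)!
= C(3,0)·5! - C(3,1)·4! + C(3,2)·3! - C(3,3)·2!
= 120 - 72 + 18 - 2
= 64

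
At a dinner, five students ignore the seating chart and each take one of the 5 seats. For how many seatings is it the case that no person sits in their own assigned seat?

44

Recurrence: !5 = 4·(!4 + !3).
!5 = 4·(9 + 2) = 4·11 = 44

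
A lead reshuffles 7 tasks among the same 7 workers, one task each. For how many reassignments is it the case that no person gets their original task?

The subfactorial !7 = [7!/e] (nearest integer).
7! = 5040, and 5040/e ≈ 1854.11, so !7 = 1854.

1854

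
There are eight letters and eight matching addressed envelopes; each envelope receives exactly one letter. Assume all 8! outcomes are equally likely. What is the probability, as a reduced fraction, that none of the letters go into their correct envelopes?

Favorable outcomes: !8 = 14833.
Total outcomes: 8! = 40320.
Probability = 14833/40320 = 2119/5760.

2119/5760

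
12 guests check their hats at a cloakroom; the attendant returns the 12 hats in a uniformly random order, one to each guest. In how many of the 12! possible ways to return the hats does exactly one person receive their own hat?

176214840

Choose which one of the 12 is fixed: C(12,1) = 12.
The remaining 11 must be deranged: !11 = 14684570.
Total: 12 × 14684570 = 176214840.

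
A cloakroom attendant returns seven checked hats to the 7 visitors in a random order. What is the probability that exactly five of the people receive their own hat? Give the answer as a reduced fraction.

1/240

Favorable outcomes: C(7,5)·!2 = 21·1 = 21.
Total outcomes: 7! = 5040.
Probability = 21/5040 = 1/240.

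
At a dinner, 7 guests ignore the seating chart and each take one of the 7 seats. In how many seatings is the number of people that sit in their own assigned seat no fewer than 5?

22

# with exactly i fixed is C(7,i)·!(7-i); sum over i=5..7:
  i=5: C(7,5)·!2 = 21·1 = 21
  i=6: C(7,6)·!1 = 7·0 = 0
  i=7: C(7,7)·!0 = 1·1 = 1
Total = 22.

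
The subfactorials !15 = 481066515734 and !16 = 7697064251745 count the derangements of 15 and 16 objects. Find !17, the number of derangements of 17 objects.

130850092279664

!17 = (17-1)·(!16 + !15) = 16·(7697064251745 + 481066515734) = 16·8178130767479 = 130850092279664.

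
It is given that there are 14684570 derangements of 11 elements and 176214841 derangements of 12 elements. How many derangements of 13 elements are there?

2290792932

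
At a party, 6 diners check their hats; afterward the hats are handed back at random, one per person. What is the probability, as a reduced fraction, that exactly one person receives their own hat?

11/30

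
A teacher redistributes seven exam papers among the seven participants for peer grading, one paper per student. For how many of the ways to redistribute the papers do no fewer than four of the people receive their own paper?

92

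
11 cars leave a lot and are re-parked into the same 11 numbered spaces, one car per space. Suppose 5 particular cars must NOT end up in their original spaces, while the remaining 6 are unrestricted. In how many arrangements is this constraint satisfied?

25022880

Inclusion-exclusion on the 5 forbidden self-matches:
Σ_{j=0}^{5} (-1)^j C(5,j)(11-j)!
= C(5,0)·11! - C(5,1)·10! + C(5,2)·9! - C(5,3)·8! + C(5,4)·7! - C(5,5)·6!
= 39916800 - 18144000 + 3628800 - 403200 + 25200 - 720
= 25022880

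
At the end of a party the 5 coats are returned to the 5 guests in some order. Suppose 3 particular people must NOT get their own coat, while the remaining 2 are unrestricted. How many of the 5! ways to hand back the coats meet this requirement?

64

Let A_j be the event that the j-th constrained one is fixed. By inclusion-exclusion over the 3 events:
Σ_{j=0}^{3} (-1)^j C(3,j)(5-j)!
= C(3,0)·5! - C(3,1)·4! + C(3,2)·3! - C(3,3)·2!
= 120 - 72 + 18 - 2
= 64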